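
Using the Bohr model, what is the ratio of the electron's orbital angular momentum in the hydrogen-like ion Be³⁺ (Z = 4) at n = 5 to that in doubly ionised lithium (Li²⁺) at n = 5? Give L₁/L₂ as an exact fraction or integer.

L = nℏ is independent of Z.
L₁/L₂ = n₁/n₂ = 5/5 = 1

1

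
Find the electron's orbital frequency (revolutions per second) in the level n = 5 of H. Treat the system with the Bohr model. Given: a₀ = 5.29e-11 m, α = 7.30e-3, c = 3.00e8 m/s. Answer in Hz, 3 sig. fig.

5.27e13 Hz

r = n²a₀/Z = 1.32e-9 m, v = Zαc/n = 4.38e5 m/s
f = v/(2πr) = 5.27e13 Hz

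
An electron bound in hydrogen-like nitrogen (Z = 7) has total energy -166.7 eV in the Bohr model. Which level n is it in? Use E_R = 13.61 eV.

E_n = −E_R Z²/n² ⇒ n² = E_R Z²/(−E_n) = 13.61 × 7² / 166.7 ≈ 4.00
n = 2

2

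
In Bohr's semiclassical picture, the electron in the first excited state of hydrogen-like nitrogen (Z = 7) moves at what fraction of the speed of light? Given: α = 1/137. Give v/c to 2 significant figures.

0.026

v_n = Zαc/n, so v/c = Zα/n = 7 × 0.0073 / 2 = 0.026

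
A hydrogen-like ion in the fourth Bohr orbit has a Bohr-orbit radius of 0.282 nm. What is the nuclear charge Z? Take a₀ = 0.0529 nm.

r_n = n²a₀/Z ⇒ Z = n²a₀/r = 4² × 0.0529 / 0.282 ≈ 3.00
Z = 3

3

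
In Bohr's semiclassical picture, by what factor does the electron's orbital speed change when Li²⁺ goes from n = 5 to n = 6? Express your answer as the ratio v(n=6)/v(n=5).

5/6

v ∝ Z^1 · n^-1; with Z fixed, v ∝ n^-1.
v(n=6)/v(n=5) = (6/5)^-1 = 5/6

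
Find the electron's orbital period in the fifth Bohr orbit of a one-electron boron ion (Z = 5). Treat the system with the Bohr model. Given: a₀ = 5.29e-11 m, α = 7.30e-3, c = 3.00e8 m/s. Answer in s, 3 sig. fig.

7.59e-16 s

r = n²a₀/Z = 5²·5.29e-11/5 = 2.64e-10 m
v = Zαc/n = 5·0.00730·3.00e8/5 = 2.19e6 m/s
T = 2πr/v = 7.59e-16 s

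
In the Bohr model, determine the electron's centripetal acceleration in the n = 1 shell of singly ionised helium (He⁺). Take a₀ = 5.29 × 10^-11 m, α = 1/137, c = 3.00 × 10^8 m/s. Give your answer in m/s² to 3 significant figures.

r = n²a₀/Z = 2.65 × 10^-11 m, v = Zαc/n = 4.38 × 10^6 m/s
a = v²/r = (4.38 × 10^6)² / 2.65 × 10^-11 = 7.25 × 10^23 m/s²

7.25 × 10^23 m/s²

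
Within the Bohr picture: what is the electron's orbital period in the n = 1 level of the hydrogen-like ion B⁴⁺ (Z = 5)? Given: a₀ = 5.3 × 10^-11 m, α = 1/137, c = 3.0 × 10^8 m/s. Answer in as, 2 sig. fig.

r = n²a₀/Z = 1²·5.3 × 10^-11/5 = 1.1 × 10^-11 m
v = Zαc/n = 5·0.0073·3.0 × 10^8/1 = 1.1 × 10^7 m/s
T = 2πr/v = 6.1 × 10^-18 s = 6.1 as

6.1 as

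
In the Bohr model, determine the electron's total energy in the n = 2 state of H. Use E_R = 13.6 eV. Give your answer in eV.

-3.40 eV

E_n = −E_R·Z²/n² = −13.6 × 1²/2² = -3.40 eV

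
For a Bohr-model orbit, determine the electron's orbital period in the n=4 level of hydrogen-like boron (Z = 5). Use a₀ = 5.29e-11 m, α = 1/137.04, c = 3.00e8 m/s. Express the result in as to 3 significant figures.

r = n²a₀/Z = 4²·5.29e-11/5 = 1.69e-10 m
v = Zαc/n = 5·0.00730·3.00e8/4 = 2.74e6 m/s
T = 2πr/v = 3.89e-16 s = 389 as

389 as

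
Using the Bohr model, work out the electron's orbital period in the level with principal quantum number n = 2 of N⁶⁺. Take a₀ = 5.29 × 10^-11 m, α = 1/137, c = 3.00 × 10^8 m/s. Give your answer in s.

r = n²a₀/Z = 2²·5.29 × 10^-11/7 = 3.02 × 10^-11 m
v = Zαc/n = 7·0.00730·3.00 × 10^8/2 = 7.66 × 10^6 m/s
T = 2πr/v = 2.48 × 10^-17 s

2.48 × 10^-17 s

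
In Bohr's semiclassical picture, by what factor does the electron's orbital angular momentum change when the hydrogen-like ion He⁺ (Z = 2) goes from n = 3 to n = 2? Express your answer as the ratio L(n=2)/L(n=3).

L = nℏ depends only on n, so L ∝ n.
L(n=2)/L(n=3) = (2/3)^1 = 2/3

2/3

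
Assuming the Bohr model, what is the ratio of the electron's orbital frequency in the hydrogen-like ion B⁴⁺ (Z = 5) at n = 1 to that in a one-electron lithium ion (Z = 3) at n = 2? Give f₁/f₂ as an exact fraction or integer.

200/9

f ∝ Z^2 · n^-3
f₁/f₂ = (5/3)^2 · (1/2)^-3 = 200/9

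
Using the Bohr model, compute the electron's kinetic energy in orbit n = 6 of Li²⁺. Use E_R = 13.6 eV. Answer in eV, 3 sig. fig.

3.40 eV

For a Coulomb orbit the virial theorem gives K = −E_n.
E_n = −E_R·Z²/n², so K = E_R·Z²/n² = 13.6 × 3²/6² = 3.40 eV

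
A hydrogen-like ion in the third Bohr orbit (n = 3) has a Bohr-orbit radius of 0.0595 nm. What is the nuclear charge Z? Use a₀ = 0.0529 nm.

8

r_n = n²a₀/Z ⇒ Z = n²a₀/r = 3² × 0.0529 / 0.0595 ≈ 8.00
Z = 8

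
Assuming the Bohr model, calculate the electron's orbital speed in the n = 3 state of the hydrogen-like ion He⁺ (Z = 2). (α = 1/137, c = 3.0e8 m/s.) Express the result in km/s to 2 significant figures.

1500 km/s

v_n = Zαc/n = 2 × 0.0073 × 3.0e8 / 3
    = 1500 km/s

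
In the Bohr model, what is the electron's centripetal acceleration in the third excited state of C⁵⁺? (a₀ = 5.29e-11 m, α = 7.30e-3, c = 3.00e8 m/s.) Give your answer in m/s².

r = n²a₀/Z = 1.41e-10 m, v = Zαc/n = 3.29e6 m/s
a = v²/r = (3.29e6)² / 1.41e-10 = 7.65e22 m/s²

7.65e22 m/s²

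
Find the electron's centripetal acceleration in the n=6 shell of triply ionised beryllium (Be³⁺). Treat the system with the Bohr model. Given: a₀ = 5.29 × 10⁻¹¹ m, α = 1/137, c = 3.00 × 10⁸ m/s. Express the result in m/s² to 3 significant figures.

4.48 × 10²¹ m/s²

r = n²a₀/Z = 4.76 × 10⁻¹⁰ m, v = Zαc/n = 1.46 × 10⁶ m/s
a = v²/r = (1.46 × 10⁶)² / 4.76 × 10⁻¹⁰ = 4.48 × 10²¹ m/s²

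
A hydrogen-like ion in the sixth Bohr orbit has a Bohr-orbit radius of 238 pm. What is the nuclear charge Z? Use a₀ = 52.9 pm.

8

r_n = n²a₀/Z ⇒ Z = n²a₀/r = 6² × 52.9 / 238 ≈ 8.00
Z = 8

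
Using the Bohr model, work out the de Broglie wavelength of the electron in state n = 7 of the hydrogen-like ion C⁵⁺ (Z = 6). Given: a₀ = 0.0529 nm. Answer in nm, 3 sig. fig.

The Bohr quantisation condition is nλ = 2πr_n.
r_n = n²a₀/Z = 0.432 nm
λ = 2πr_n/n = 2π·0.432/7 = 0.388 nm

0.388 nm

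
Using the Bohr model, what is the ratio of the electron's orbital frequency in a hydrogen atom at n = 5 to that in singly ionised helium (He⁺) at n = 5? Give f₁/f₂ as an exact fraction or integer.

1/4

f ∝ Z^2 · n^-3
f₁/f₂ = (1/2)^2 · (5/5)^-3 = 1/4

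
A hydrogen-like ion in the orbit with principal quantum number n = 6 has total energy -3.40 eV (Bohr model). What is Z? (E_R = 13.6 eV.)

3

E_n = −E_R Z²/n² ⇒ Z² = −E_n n²/E_R = 3.40 × 6² / 13.6 ≈ 9.00
Z = 3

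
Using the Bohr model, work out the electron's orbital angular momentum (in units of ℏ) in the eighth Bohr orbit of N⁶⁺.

L_n = nℏ, so L/ℏ = n = 8.

8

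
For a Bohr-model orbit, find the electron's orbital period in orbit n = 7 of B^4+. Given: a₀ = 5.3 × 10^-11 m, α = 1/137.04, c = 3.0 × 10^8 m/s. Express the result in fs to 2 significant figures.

2.1 fs

r = n²a₀/Z = 7²·5.3 × 10^-11/5 = 5.2 × 10^-10 m
v = Zαc/n = 5·0.0073·3.0 × 10^8/7 = 1.6 × 10^6 m/s
T = 2πr/v = 2.1 × 10^-15 s = 2.1 fs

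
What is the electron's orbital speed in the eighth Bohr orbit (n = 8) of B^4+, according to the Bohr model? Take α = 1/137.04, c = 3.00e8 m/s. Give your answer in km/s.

1370 km/s

v_n = Zαc/n = 5 × 0.00730 × 3.00e8 / 8
    = 1370 km/s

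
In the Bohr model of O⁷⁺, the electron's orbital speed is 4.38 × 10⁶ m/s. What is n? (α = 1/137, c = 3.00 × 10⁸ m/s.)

4

v_n = Zαc/n ⇒ n = Zαc/v = 8 × 0.00730 × 3.00 × 10⁸ / 4.38 × 10⁶ ≈ 4.00
n = 4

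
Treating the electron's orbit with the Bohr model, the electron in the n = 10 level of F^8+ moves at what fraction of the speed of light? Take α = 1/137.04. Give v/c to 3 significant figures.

v_n = Zαc/n, so v/c = Zα/n = 9 × 0.00730 / 10 = 0.00657

0.00657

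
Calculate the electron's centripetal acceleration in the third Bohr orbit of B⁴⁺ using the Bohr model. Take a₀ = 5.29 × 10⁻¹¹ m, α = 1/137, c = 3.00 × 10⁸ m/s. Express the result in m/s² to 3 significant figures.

1.40 × 10²³ m/s²

r = n²a₀/Z = 9.52 × 10⁻¹¹ m, v = Zαc/n = 3.65 × 10⁶ m/s
a = v²/r = (3.65 × 10⁶)² / 9.52 × 10⁻¹¹ = 1.40 × 10²³ m/s²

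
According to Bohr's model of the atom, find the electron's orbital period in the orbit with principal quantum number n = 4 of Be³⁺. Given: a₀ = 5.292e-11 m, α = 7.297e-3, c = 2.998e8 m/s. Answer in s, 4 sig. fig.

6.080e-16 s

r = n²a₀/Z = 4²·5.292e-11/4 = 2.117e-10 m
v = Zαc/n = 4·0.007297·2.998e8/4 = 2.188e6 m/s
T = 2πr/v = 6.080e-16 s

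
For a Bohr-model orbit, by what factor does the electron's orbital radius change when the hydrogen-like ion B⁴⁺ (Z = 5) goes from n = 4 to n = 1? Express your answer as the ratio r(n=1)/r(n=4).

1/16

r ∝ Z^-1 · n^2; with Z fixed, r ∝ n^2.
r(n=1)/r(n=4) = (1/4)^2 = 1/16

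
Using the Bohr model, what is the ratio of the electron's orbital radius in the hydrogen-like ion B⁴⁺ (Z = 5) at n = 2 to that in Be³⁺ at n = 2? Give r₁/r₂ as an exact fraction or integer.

r ∝ Z^-1 · n^2
r₁/r₂ = (5/4)^-1 · (2/2)^2 = 4/5

4/5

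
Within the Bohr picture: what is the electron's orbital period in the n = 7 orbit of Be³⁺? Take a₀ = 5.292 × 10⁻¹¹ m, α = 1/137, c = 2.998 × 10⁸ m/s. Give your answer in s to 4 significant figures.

r = n²a₀/Z = 7²·5.292 × 10⁻¹¹/4 = 6.483 × 10⁻¹⁰ m
v = Zαc/n = 4·0.007299·2.998 × 10⁸/7 = 1.250 × 10⁶ m/s
T = 2πr/v = 3.257 × 10⁻¹⁵ s

3.257 × 10⁻¹⁵ s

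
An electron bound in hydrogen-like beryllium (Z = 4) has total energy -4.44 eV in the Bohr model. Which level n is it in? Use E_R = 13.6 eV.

7

E_n = −E_R Z²/n² ⇒ n² = E_R Z²/(−E_n) = 13.6 × 4² / 4.44 ≈ 49.01
n = 7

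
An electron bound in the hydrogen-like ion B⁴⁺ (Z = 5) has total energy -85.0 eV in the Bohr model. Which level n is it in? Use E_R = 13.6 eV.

2

E_n = −E_R Z²/n² ⇒ n² = E_R Z²/(−E_n) = 13.6 × 5² / 85.0 ≈ 4.00
n = 2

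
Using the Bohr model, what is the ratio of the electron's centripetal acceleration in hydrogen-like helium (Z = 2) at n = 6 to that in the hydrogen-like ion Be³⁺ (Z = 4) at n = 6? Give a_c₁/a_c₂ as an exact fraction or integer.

a_c ∝ Z^3 · n^-4
a_c₁/a_c₂ = (2/4)^3 · (6/6)^-4 = 1/8

1/8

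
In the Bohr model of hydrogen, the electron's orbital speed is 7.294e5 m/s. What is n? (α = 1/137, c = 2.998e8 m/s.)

3

v_n = Zαc/n ⇒ n = Zαc/v = 1 × 0.007299 × 2.998e8 / 7.294e5 ≈ 3.00
n = 3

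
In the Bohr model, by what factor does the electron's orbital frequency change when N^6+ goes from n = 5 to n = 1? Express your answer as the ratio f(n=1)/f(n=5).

125

f ∝ Z^2 · n^-3; with Z fixed, f ∝ n^-3.
f(n=1)/f(n=5) = (1/5)^-3 = 125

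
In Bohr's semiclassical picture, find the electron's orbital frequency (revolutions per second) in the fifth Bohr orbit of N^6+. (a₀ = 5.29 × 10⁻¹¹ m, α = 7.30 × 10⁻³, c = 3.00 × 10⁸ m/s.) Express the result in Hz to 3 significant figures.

2.58 × 10¹⁵ Hz

r = n²a₀/Z = 1.89 × 10⁻¹⁰ m, v = Zαc/n = 3.07 × 10⁶ m/s
f = v/(2πr) = 2.58 × 10¹⁵ Hz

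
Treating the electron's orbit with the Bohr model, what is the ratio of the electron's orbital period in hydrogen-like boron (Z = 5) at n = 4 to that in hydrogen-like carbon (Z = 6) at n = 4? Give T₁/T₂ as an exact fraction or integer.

36/25

T ∝ Z^-2 · n^3
T₁/T₂ = (5/6)^-2 · (4/4)^3 = 36/25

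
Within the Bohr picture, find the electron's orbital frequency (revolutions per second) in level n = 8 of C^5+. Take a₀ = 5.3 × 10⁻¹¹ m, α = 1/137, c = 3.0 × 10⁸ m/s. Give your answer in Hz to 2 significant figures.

4.6 × 10¹⁴ Hz

r = n²a₀/Z = 5.7 × 10⁻¹⁰ m, v = Zαc/n = 1.6 × 10⁶ m/s
f = v/(2πr) = 4.6 × 10¹⁴ Hz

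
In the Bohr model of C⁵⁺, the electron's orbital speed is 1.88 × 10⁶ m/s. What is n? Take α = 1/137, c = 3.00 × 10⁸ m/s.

v_n = Zαc/n ⇒ n = Zαc/v = 6 × 0.00730 × 3.00 × 10⁸ / 1.88 × 10⁶ ≈ 6.99
n = 7

7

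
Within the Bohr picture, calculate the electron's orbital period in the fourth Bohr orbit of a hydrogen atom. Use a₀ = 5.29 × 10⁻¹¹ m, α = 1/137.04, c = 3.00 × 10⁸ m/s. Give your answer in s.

9.72 × 10⁻¹⁵ s

r = n²a₀/Z = 4²·5.29 × 10⁻¹¹/1 = 8.46 × 10⁻¹⁰ m
v = Zαc/n = 1·0.00730·3.00 × 10⁸/4 = 5.47 × 10⁵ m/s
T = 2πr/v = 9.72 × 10⁻¹⁵ s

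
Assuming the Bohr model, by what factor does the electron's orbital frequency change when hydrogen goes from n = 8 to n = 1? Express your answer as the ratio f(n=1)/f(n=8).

512

f ∝ Z^2 · n^-3; with Z fixed, f ∝ n^-3.
f(n=1)/f(n=8) = (1/8)^-3 = 512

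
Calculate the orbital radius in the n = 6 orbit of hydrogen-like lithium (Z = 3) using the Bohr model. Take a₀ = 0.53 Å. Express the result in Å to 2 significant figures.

r_n = n²a₀/Z = 6² × 0.53 / 3
    = 36 × 0.53 / 3 = 6.4 Å

6.4 Å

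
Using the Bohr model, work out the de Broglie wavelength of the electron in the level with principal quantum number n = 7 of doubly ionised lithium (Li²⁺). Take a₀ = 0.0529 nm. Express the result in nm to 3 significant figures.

The Bohr quantisation condition is nλ = 2πr_n.
r_n = n²a₀/Z = 0.864 nm
λ = 2πr_n/n = 2π·0.864/7 = 0.776 nm

0.776 nm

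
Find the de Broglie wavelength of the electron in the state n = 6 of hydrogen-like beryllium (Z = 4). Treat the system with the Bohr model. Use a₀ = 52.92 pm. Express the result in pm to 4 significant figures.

498.8 pm

The Bohr quantisation condition is nλ = 2πr_n.
r_n = n²a₀/Z = 476.3 pm
λ = 2πr_n/n = 2π·476.3/6 = 498.8 pm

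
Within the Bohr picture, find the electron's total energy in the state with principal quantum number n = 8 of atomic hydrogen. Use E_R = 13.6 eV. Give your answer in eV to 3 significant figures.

E_n = −E_R·Z²/n² = −13.6 × 1²/8² = -0.212 eV

-0.212 eV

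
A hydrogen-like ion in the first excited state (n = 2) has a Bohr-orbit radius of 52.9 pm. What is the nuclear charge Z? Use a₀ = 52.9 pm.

4

r_n = n²a₀/Z ⇒ Z = n²a₀/r = 2² × 52.9 / 52.9 ≈ 4.00
Z = 4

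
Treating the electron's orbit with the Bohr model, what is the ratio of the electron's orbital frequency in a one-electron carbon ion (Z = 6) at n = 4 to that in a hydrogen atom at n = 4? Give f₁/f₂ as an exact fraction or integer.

36

f ∝ Z^2 · n^-3
f₁/f₂ = (6/1)^2 · (4/4)^-3 = 36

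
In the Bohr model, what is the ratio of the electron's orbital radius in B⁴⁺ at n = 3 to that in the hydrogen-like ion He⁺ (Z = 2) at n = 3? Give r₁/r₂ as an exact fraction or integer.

2/5

r ∝ Z^-1 · n^2
r₁/r₂ = (5/2)^-1 · (3/3)^2 = 2/5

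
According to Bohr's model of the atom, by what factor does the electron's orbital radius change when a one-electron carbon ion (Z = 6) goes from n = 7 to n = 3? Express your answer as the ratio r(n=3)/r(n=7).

r ∝ Z^-1 · n^2; with Z fixed, r ∝ n^2.
r(n=3)/r(n=7) = (3/7)^2 = 9/49

9/49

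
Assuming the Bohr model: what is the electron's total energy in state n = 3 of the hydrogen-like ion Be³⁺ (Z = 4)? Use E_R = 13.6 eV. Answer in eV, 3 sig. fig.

-24.2 eV

E_n = −E_R·Z²/n² = −13.6 × 4²/3² = -24.2 eV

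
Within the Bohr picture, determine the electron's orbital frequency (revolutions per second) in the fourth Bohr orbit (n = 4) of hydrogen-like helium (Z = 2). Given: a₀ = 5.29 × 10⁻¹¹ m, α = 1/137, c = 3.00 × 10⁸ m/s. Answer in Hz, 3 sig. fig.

4.12 × 10¹⁴ Hz

r = n²a₀/Z = 4.23 × 10⁻¹⁰ m, v = Zαc/n = 1.09 × 10⁶ m/s
f = v/(2πr) = 4.12 × 10¹⁴ Hz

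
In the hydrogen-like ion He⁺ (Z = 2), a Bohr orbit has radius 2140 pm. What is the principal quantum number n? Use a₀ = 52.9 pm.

9

r_n = n²a₀/Z ⇒ n² = rZ/a₀ = 2140 × 2 / 52.9 ≈ 80.91
n = 9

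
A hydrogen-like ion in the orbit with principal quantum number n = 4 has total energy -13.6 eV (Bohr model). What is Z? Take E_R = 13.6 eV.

4

E_n = −E_R Z²/n² ⇒ Z² = −E_n n²/E_R = 13.6 × 4² / 13.6 ≈ 16.00
Z = 4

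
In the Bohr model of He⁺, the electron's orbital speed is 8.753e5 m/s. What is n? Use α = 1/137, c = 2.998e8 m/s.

5

v_n = Zαc/n ⇒ n = Zαc/v = 2 × 0.007299 × 2.998e8 / 8.753e5 ≈ 5.00
n = 5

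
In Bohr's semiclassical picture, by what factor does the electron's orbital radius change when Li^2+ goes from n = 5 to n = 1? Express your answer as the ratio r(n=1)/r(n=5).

1/25

r ∝ Z^-1 · n^2; with Z fixed, r ∝ n^2.
r(n=1)/r(n=5) = (1/5)^2 = 1/25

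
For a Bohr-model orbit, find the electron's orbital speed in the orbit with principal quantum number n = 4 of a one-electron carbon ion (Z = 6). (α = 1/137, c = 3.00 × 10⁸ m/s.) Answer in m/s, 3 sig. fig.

v_n = Zαc/n = 6 × 0.00730 × 3.00 × 10⁸ / 4
    = 3.28 × 10⁶ m/s

3.28 × 10⁶ m/s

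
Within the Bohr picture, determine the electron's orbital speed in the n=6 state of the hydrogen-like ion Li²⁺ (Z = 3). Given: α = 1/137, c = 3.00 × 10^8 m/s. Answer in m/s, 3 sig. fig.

v_n = Zαc/n = 3 × 0.00730 × 3.00 × 10^8 / 6
    = 1.09 × 10^6 m/s

1.09 × 10^6 m/s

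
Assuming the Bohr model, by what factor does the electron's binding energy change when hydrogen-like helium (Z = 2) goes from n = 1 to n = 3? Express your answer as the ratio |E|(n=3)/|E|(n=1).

|E| ∝ Z^2 · n^-2; with Z fixed, |E| ∝ n^-2.
|E|(n=3)/|E|(n=1) = (3/1)^-2 = 1/9

1/9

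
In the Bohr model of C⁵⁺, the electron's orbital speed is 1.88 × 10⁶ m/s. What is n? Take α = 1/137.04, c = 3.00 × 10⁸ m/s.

v_n = Zαc/n ⇒ n = Zαc/v = 6 × 0.00730 × 3.00 × 10⁸ / 1.88 × 10⁶ ≈ 6.99
n = 7

7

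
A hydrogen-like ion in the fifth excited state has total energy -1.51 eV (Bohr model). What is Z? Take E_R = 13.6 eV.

2

E_n = −E_R Z²/n² ⇒ Z² = −E_n n²/E_R = 1.51 × 6² / 13.6 ≈ 4.00
Z = 2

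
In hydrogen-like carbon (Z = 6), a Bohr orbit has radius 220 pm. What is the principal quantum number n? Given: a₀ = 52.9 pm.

5

r_n = n²a₀/Z ⇒ n² = rZ/a₀ = 220 × 6 / 52.9 ≈ 24.95
n = 5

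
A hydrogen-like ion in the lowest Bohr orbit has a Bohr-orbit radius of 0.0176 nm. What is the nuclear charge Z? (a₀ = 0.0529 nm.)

3

r_n = n²a₀/Z ⇒ Z = n²a₀/r = 1² × 0.0529 / 0.0176 ≈ 3.01
Z = 3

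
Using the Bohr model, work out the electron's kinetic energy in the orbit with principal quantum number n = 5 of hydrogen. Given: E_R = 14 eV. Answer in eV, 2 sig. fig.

For a Coulomb orbit the virial theorem gives K = −E_n.
E_n = −E_R·Z²/n², so K = E_R·Z²/n² = 14 × 1²/5² = 0.56 eV

0.56 eV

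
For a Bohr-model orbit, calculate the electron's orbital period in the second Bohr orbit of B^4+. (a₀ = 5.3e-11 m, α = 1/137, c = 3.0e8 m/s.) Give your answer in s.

4.9e-17 s

r = n²a₀/Z = 2²·5.3e-11/5 = 4.2e-11 m
v = Zαc/n = 5·0.0073·3.0e8/2 = 5.5e6 m/s
T = 2πr/v = 4.9e-17 s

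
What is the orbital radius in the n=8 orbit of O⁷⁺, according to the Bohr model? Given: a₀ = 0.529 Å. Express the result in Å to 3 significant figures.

r_n = n²a₀/Z = 8² × 0.529 / 8
    = 64 × 0.529 / 8 = 4.23 Å

4.23 Å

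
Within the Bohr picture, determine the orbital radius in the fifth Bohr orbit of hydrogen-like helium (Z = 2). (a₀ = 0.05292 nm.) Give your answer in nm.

0.6615 nm

r_n = n²a₀/Z = 5² × 0.05292 / 2
    = 25 × 0.05292 / 2 = 0.6615 nm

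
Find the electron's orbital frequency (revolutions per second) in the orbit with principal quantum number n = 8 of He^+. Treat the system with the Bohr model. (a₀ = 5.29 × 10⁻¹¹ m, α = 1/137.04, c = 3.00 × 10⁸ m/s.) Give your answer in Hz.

r = n²a₀/Z = 1.69 × 10⁻⁹ m, v = Zαc/n = 5.47 × 10⁵ m/s
f = v/(2πr) = 5.15 × 10¹³ Hz

5.15 × 10¹³ Hz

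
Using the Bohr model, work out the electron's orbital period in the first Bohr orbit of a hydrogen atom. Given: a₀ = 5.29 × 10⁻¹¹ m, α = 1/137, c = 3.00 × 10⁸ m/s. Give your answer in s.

1.52 × 10⁻¹⁶ s

r = n²a₀/Z = 1²·5.29 × 10⁻¹¹/1 = 5.29 × 10⁻¹¹ m
v = Zαc/n = 1·0.00730·3.00 × 10⁸/1 = 2.19 × 10⁶ m/s
T = 2πr/v = 1.52 × 10⁻¹⁶ s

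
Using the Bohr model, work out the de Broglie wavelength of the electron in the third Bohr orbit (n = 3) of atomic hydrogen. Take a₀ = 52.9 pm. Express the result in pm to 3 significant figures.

The Bohr quantisation condition is nλ = 2πr_n.
r_n = n²a₀/Z = 476 pm
λ = 2πr_n/n = 2π·476/3 = 997 pm

997 pm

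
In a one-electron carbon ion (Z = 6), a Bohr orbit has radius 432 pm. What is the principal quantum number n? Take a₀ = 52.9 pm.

7

r_n = n²a₀/Z ⇒ n² = rZ/a₀ = 432 × 6 / 52.9 ≈ 49.00
n = 7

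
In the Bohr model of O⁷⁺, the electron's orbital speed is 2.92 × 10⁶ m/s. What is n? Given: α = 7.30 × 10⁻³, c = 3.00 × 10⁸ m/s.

6

v_n = Zαc/n ⇒ n = Zαc/v = 8 × 0.00730 × 3.00 × 10⁸ / 2.92 × 10⁶ ≈ 6.00
n = 6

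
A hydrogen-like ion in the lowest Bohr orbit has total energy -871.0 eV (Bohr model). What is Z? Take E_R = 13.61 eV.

8

E_n = −E_R Z²/n² ⇒ Z² = −E_n n²/E_R = 871.0 × 1² / 13.61 ≈ 64.00
Z = 8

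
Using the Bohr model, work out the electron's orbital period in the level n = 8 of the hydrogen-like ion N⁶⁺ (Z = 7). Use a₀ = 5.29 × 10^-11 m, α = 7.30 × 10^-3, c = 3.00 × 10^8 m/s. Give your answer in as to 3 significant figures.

r = n²a₀/Z = 8²·5.29 × 10^-11/7 = 4.84 × 10^-10 m
v = Zαc/n = 7·0.00730·3.00 × 10^8/8 = 1.92 × 10^6 m/s
T = 2πr/v = 1.59 × 10^-15 s = 1590 as

1590 as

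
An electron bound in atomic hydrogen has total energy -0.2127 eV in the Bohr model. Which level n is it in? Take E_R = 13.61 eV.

E_n = −E_R Z²/n² ⇒ n² = E_R Z²/(−E_n) = 13.61 × 1² / 0.2127 ≈ 63.99
n = 8

8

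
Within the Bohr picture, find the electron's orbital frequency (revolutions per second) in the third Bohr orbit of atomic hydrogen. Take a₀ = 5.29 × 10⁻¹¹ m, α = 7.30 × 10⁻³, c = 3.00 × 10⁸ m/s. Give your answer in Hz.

r = n²a₀/Z = 4.76 × 10⁻¹⁰ m, v = Zαc/n = 7.30 × 10⁵ m/s
f = v/(2πr) = 2.44 × 10¹⁴ Hz

2.44 × 10¹⁴ Hz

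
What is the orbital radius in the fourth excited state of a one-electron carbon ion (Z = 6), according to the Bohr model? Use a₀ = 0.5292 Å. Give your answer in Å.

r_n = n²a₀/Z = 5² × 0.5292 / 6
    = 25 × 0.5292 / 6 = 2.205 Å

2.205 Å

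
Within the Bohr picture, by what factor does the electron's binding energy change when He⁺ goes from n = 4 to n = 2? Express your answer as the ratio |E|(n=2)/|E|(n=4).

4

|E| ∝ Z^2 · n^-2; with Z fixed, |E| ∝ n^-2.
|E|(n=2)/|E|(n=4) = (2/4)^-2 = 4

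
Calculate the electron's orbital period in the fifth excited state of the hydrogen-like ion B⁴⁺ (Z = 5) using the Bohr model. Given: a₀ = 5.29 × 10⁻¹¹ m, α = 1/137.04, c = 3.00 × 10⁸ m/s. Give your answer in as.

1310 as

r = n²a₀/Z = 6²·5.29 × 10⁻¹¹/5 = 3.81 × 10⁻¹⁰ m
v = Zαc/n = 5·0.00730·3.00 × 10⁸/6 = 1.82 × 10⁶ m/s
T = 2πr/v = 1.31 × 10⁻¹⁵ s = 1310 as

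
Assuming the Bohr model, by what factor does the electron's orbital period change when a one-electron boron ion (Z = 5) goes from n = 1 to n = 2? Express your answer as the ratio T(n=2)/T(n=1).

8

T ∝ Z^-2 · n^3; with Z fixed, T ∝ n^3.
T(n=2)/T(n=1) = (2/1)^3 = 8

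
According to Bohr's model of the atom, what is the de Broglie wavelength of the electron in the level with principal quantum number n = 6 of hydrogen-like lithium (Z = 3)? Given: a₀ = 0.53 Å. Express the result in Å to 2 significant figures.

6.7 Å

The Bohr quantisation condition is nλ = 2πr_n.
r_n = n²a₀/Z = 6.4 Å
λ = 2πr_n/n = 2π·6.4/6 = 6.7 Å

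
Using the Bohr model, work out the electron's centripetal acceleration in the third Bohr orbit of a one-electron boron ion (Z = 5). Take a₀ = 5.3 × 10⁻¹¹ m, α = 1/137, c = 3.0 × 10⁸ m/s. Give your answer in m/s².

1.4 × 10²³ m/s²

r = n²a₀/Z = 9.5 × 10⁻¹¹ m, v = Zαc/n = 3.6 × 10⁶ m/s
a = v²/r = (3.6 × 10⁶)² / 9.5 × 10⁻¹¹ = 1.4 × 10²³ m/s²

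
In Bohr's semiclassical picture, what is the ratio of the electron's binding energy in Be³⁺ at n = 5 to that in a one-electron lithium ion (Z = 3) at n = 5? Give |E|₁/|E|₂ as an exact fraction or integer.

|E| ∝ Z^2 · n^-2
|E|₁/|E|₂ = (4/3)^2 · (5/5)^-2 = 16/9

16/9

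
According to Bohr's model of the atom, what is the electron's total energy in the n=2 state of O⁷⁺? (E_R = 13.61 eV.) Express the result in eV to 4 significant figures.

E_n = −E_R·Z²/n² = −13.61 × 8²/2² = -217.8 eV

-217.8 eV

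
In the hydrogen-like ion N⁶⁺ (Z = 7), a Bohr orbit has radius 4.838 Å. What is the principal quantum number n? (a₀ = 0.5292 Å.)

8

r_n = n²a₀/Z ⇒ n² = rZ/a₀ = 4.838 × 7 / 0.5292 ≈ 63.99
n = 8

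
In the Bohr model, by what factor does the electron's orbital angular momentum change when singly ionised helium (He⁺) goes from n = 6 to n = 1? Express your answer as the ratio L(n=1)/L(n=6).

1/6

L = nℏ depends only on n, so L ∝ n.
L(n=1)/L(n=6) = (1/6)^1 = 1/6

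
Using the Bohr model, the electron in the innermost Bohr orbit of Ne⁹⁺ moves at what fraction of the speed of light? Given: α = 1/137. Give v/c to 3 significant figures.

v_n = Zαc/n, so v/c = Zα/n = 10 × 0.00730 / 1 = 0.0730

0.0730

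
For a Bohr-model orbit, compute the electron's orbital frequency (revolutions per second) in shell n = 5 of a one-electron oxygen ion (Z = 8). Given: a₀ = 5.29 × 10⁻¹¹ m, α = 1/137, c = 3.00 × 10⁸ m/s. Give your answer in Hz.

r = n²a₀/Z = 1.65 × 10⁻¹⁰ m, v = Zαc/n = 3.50 × 10⁶ m/s
f = v/(2πr) = 3.37 × 10¹⁵ Hz

3.37 × 10¹⁵ Hz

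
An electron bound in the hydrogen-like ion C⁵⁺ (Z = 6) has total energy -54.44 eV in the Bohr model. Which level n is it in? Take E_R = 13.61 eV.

E_n = −E_R Z²/n² ⇒ n² = E_R Z²/(−E_n) = 13.61 × 6² / 54.44 ≈ 9.00
n = 3

3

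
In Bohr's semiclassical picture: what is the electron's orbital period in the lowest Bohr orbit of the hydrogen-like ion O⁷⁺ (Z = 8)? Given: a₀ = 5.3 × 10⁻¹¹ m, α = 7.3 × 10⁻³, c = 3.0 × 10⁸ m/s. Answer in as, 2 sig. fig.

2.4 as

r = n²a₀/Z = 1²·5.3 × 10⁻¹¹/8 = 6.6 × 10⁻¹² m
v = Zαc/n = 8·0.0073·3.0 × 10⁸/1 = 1.8 × 10⁷ m/s
T = 2πr/v = 2.4 × 10⁻¹⁸ s = 2.4 as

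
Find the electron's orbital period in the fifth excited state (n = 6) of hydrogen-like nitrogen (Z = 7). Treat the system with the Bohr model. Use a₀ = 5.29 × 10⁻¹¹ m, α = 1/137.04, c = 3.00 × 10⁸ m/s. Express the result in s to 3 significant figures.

6.69 × 10⁻¹⁶ s

r = n²a₀/Z = 6²·5.29 × 10⁻¹¹/7 = 2.72 × 10⁻¹⁰ m
v = Zαc/n = 7·0.00730·3.00 × 10⁸/6 = 2.55 × 10⁶ m/s
T = 2πr/v = 6.69 × 10⁻¹⁶ s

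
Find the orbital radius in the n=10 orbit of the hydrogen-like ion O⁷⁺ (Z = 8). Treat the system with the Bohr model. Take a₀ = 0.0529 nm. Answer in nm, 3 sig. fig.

r_n = n²a₀/Z = 10² × 0.0529 / 8
    = 100 × 0.0529 / 8 = 0.661 nm

0.661 nm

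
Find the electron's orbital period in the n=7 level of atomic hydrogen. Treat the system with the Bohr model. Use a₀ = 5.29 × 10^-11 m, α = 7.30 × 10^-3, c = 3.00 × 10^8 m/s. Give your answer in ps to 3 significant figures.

0.0521 ps

r = n²a₀/Z = 7²·5.29 × 10^-11/1 = 2.59 × 10^-9 m
v = Zαc/n = 1·0.00730·3.00 × 10^8/7 = 3.13 × 10^5 m/s
T = 2πr/v = 5.21 × 10^-14 s = 0.0521 ps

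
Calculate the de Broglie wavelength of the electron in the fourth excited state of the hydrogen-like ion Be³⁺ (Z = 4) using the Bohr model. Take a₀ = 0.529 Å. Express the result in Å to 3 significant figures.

4.15 Å

The Bohr quantisation condition is nλ = 2πr_n.
r_n = n²a₀/Z = 3.31 Å
λ = 2πr_n/n = 2π·3.31/5 = 4.15 Å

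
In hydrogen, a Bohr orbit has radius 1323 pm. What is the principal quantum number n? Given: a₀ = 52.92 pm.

5

r_n = n²a₀/Z ⇒ n² = rZ/a₀ = 1323 × 1 / 52.92 ≈ 25.00
n = 5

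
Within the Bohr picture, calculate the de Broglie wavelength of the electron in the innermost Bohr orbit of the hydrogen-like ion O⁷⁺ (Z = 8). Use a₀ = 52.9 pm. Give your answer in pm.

41.5 pm

The Bohr quantisation condition is nλ = 2πr_n.
r_n = n²a₀/Z = 6.61 pm
λ = 2πr_n/n = 2π·6.61/1 = 41.5 pm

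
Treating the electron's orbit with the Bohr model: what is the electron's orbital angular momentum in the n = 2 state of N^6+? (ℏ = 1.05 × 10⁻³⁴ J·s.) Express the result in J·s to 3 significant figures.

L_n = nℏ = 2 × 1.05 × 10⁻³⁴ = 2.10 × 10⁻³⁴ J·s

2.10 × 10⁻³⁴ J·s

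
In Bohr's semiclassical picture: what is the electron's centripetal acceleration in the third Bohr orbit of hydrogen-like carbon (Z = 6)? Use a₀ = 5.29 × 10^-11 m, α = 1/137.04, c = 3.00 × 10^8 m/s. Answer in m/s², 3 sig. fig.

2.42 × 10^23 m/s²

r = n²a₀/Z = 7.94 × 10^-11 m, v = Zαc/n = 4.38 × 10^6 m/s
a = v²/r = (4.38 × 10^6)² / 7.94 × 10^-11 = 2.42 × 10^23 m/s²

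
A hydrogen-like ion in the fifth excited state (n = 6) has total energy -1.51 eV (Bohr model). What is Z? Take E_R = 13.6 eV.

E_n = −E_R Z²/n² ⇒ Z² = −E_n n²/E_R = 1.51 × 6² / 13.6 ≈ 4.00
Z = 2

2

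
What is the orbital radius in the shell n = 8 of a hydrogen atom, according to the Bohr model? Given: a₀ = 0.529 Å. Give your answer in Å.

r_n = n²a₀/Z = 8² × 0.529 / 1
    = 64 × 0.529 / 1 = 33.9 Å

33.9 Å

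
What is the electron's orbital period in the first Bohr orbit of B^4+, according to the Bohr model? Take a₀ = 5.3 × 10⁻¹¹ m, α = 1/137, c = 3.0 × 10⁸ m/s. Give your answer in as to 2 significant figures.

r = n²a₀/Z = 1²·5.3 × 10⁻¹¹/5 = 1.1 × 10⁻¹¹ m
v = Zαc/n = 5·0.0073·3.0 × 10⁸/1 = 1.1 × 10⁷ m/s
T = 2πr/v = 6.1 × 10⁻¹⁸ s = 6.1 as

6.1 as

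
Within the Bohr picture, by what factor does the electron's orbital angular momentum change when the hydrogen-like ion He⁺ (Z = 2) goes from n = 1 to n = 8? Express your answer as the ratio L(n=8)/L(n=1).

L = nℏ depends only on n, so L ∝ n.
L(n=8)/L(n=1) = (8/1)^1 = 8

8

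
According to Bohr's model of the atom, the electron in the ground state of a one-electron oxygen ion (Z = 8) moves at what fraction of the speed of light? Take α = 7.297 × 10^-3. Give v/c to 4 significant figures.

v_n = Zαc/n, so v/c = Zα/n = 8 × 0.007297 / 1 = 0.05838

0.05838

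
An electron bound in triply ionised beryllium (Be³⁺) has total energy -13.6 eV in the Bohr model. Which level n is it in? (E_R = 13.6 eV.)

E_n = −E_R Z²/n² ⇒ n² = E_R Z²/(−E_n) = 13.6 × 4² / 13.6 ≈ 16.00
n = 4

4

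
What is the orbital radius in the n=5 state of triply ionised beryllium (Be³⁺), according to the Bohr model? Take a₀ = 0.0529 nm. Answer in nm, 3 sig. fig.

0.331 nm

r_n = n²a₀/Z = 5² × 0.0529 / 4
    = 25 × 0.0529 / 4 = 0.331 nm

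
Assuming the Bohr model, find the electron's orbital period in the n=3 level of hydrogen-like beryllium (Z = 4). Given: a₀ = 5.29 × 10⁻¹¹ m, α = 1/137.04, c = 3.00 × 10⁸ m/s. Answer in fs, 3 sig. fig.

r = n²a₀/Z = 3²·5.29 × 10⁻¹¹/4 = 1.19 × 10⁻¹⁰ m
v = Zαc/n = 4·0.00730·3.00 × 10⁸/3 = 2.92 × 10⁶ m/s
T = 2πr/v = 2.56 × 10⁻¹⁶ s = 0.256 fs

0.256 fs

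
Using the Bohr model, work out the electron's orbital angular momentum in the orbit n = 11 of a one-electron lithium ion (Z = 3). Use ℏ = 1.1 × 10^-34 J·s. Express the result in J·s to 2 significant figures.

1.2 × 10^-33 J·s

L_n = nℏ = 11 × 1.1 × 10^-34 = 1.2 × 10^-33 J·s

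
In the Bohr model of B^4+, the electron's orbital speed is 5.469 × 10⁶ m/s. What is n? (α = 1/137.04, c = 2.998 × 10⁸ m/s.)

2

v_n = Zαc/n ⇒ n = Zαc/v = 5 × 0.007297 × 2.998 × 10⁸ / 5.469 × 10⁶ ≈ 2.00
n = 2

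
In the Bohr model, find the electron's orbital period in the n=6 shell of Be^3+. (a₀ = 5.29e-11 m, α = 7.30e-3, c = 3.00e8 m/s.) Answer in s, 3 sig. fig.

2.05e-15 s

r = n²a₀/Z = 6²·5.29e-11/4 = 4.76e-10 m
v = Zαc/n = 4·0.00730·3.00e8/6 = 1.46e6 m/s
T = 2πr/v = 2.05e-15 s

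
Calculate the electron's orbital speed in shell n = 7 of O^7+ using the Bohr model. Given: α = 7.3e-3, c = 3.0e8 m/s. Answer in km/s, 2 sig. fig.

2500 km/s

v_n = Zαc/n = 8 × 0.0073 × 3.0e8 / 7
    = 2500 km/s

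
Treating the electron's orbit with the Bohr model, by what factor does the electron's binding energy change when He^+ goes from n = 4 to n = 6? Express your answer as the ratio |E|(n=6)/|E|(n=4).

4/9

|E| ∝ Z^2 · n^-2; with Z fixed, |E| ∝ n^-2.
|E|(n=6)/|E|(n=4) = (6/4)^-2 = 4/9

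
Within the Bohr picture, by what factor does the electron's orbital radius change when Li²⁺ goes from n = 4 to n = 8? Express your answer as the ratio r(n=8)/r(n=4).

r ∝ Z^-1 · n^2; with Z fixed, r ∝ n^2.
r(n=8)/r(n=4) = (8/4)^2 = 4

4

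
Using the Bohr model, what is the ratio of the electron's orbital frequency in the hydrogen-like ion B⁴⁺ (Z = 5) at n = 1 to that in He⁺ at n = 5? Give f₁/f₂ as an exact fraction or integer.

3125/4

f ∝ Z^2 · n^-3
f₁/f₂ = (5/2)^2 · (1/5)^-3 = 3125/4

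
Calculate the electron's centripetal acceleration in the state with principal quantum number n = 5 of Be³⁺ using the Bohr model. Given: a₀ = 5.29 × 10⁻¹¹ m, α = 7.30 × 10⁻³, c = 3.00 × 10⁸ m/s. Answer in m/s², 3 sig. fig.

r = n²a₀/Z = 3.31 × 10⁻¹⁰ m, v = Zαc/n = 1.75 × 10⁶ m/s
a = v²/r = (1.75 × 10⁶)² / 3.31 × 10⁻¹⁰ = 9.28 × 10²¹ m/s²

9.28 × 10²¹ m/s²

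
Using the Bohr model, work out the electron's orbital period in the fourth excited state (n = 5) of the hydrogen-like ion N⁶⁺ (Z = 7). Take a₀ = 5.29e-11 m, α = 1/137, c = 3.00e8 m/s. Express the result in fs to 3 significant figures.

r = n²a₀/Z = 5²·5.29e-11/7 = 1.89e-10 m
v = Zαc/n = 7·0.00730·3.00e8/5 = 3.07e6 m/s
T = 2πr/v = 3.87e-16 s = 0.387 fs

0.387 fs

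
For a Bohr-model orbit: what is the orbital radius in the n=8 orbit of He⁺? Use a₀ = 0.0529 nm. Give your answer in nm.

r_n = n²a₀/Z = 8² × 0.0529 / 2
    = 64 × 0.0529 / 2 = 1.69 nm

1.69 nm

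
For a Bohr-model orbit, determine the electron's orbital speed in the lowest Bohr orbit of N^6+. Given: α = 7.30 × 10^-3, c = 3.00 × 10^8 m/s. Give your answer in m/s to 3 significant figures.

v_n = Zαc/n = 7 × 0.00730 × 3.00 × 10^8 / 1
    = 1.53 × 10^7 m/s

1.53 × 10^7 m/s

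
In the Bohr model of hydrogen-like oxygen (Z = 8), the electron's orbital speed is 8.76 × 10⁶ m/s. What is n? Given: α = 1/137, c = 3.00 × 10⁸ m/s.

2

v_n = Zαc/n ⇒ n = Zαc/v = 8 × 0.00730 × 3.00 × 10⁸ / 8.76 × 10⁶ ≈ 2.00
n = 2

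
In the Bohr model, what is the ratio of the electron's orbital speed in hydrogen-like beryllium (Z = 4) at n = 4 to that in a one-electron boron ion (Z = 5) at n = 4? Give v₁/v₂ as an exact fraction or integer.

4/5

v ∝ Z^1 · n^-1
v₁/v₂ = (4/5)^1 · (4/4)^-1 = 4/5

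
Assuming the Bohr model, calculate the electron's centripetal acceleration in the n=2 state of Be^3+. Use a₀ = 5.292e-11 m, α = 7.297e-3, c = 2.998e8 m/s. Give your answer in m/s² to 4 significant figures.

r = n²a₀/Z = 5.292e-11 m, v = Zαc/n = 4.375e6 m/s
a = v²/r = (4.375e6)² / 5.292e-11 = 3.617e23 m/s²

3.617e23 m/s²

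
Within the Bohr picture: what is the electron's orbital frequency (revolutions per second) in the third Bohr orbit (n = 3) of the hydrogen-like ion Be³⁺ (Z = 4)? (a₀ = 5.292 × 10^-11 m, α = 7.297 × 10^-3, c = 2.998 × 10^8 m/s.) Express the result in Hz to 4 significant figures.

3.899 × 10^15 Hz

r = n²a₀/Z = 1.191 × 10^-10 m, v = Zαc/n = 2.917 × 10^6 m/s
f = v/(2πr) = 3.899 × 10^15 Hz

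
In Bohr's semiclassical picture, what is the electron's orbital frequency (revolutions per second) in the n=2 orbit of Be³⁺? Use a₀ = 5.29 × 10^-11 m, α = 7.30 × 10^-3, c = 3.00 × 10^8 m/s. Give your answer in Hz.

1.32 × 10^16 Hz

r = n²a₀/Z = 5.29 × 10^-11 m, v = Zαc/n = 4.38 × 10^6 m/s
f = v/(2πr) = 1.32 × 10^16 Hz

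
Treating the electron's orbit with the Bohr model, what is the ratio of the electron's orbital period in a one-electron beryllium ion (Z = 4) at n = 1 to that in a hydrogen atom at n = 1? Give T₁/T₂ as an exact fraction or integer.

1/16

T ∝ Z^-2 · n^3
T₁/T₂ = (4/1)^-2 · (1/1)^3 = 1/16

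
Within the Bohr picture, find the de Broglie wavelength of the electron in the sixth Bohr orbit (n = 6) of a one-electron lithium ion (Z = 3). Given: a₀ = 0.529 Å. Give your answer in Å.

6.65 Å

The Bohr quantisation condition is nλ = 2πr_n.
r_n = n²a₀/Z = 6.35 Å
λ = 2πr_n/n = 2π·6.35/6 = 6.65 Å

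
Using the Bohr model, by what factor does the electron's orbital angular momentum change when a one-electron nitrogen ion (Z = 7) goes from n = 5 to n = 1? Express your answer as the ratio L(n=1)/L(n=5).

L = nℏ depends only on n, so L ∝ n.
L(n=1)/L(n=5) = (1/5)^1 = 1/5

1/5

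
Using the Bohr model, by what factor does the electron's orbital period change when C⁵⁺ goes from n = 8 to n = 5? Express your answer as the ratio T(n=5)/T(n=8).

T ∝ Z^-2 · n^3; with Z fixed, T ∝ n^3.
T(n=5)/T(n=8) = (5/8)^3 = 125/512

125/512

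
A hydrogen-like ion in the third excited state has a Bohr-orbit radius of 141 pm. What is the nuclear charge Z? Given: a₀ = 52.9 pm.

6

r_n = n²a₀/Z ⇒ Z = n²a₀/r = 4² × 52.9 / 141 ≈ 6.00
Z = 6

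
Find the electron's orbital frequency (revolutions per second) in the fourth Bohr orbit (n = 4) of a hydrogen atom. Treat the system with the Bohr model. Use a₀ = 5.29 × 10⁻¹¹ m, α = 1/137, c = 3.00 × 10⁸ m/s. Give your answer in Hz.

1.03 × 10¹⁴ Hz

r = n²a₀/Z = 8.46 × 10⁻¹⁰ m, v = Zαc/n = 5.47 × 10⁵ m/s
f = v/(2πr) = 1.03 × 10¹⁴ Hz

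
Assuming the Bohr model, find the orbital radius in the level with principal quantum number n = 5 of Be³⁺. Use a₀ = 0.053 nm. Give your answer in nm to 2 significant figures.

0.33 nm

r_n = n²a₀/Z = 5² × 0.053 / 4
    = 25 × 0.053 / 4 = 0.33 nm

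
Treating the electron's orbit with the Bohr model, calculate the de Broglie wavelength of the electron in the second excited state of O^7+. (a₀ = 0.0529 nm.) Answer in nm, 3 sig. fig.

0.125 nm

The Bohr quantisation condition is nλ = 2πr_n.
r_n = n²a₀/Z = 0.0595 nm
λ = 2πr_n/n = 2π·0.0595/3 = 0.125 nm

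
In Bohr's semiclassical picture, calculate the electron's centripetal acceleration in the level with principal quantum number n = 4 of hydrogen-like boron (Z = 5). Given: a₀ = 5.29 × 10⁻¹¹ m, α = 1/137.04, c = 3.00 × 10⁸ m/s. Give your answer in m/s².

r = n²a₀/Z = 1.69 × 10⁻¹⁰ m, v = Zαc/n = 2.74 × 10⁶ m/s
a = v²/r = (2.74 × 10⁶)² / 1.69 × 10⁻¹⁰ = 4.42 × 10²² m/s²

4.42 × 10²² m/s²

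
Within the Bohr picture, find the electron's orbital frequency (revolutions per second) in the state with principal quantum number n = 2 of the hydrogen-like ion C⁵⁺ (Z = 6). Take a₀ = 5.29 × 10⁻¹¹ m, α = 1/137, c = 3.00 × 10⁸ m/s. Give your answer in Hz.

2.96 × 10¹⁶ Hz

r = n²a₀/Z = 3.53 × 10⁻¹¹ m, v = Zαc/n = 6.57 × 10⁶ m/s
f = v/(2πr) = 2.96 × 10¹⁶ Hz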